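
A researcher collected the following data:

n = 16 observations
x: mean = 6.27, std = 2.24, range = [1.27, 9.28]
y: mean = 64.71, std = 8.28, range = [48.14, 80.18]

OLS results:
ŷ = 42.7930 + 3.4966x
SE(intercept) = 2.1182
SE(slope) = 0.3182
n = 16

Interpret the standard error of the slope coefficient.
The slope 3.4966 is pinned down to within about ±0.3182 (one SE) by these data — relative uncertainty 9.1%, i.e. precise.

What SE measures:
- The standard error quantifies the sampling variability of the coefficient estimate
- It is the estimated standard deviation of β̂₁ across hypothetical repeated samples of the same size
- Smaller SE → more precise estimate

Relative precision:
- SE / |β̂₁| = 0.3182 / 3.4966 = 9.1%
- Rule of thumb (under 20%: precise; 20% to under 50%: moderately precise; 50% or more: imprecise) → precise

Rough 95% range (±2 SE): 3.4966 ± 0.6364 → (2.8602, 4.1330).

What drives SE(β̂₁): more residual scatter → larger SE.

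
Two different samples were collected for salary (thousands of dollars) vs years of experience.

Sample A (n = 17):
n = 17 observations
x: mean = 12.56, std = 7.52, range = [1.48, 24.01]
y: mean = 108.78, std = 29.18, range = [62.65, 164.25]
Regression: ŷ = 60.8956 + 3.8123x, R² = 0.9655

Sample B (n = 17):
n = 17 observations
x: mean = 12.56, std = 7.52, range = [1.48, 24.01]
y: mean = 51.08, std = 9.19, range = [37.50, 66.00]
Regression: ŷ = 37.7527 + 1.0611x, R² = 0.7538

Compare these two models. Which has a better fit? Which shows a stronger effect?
Model A has the better fit (R² = 0.9655 vs 0.7538). Model A shows the stronger effect (|β₁| = 3.8123 vs 1.0611).

Model Comparison:

Goodness of fit (R²):
- Model A: R² = 0.9655 → 96.55% of variance in salary explained
- Model B: R² = 0.7538 → 75.38% of variance in salary explained
- 0.9655 > 0.7538 → Model A has the better fit

Which has the larger per-year effect? (|β₁|)
- Model A: β₁ = 3.8123 → predicted salary rises 3.8123 thousand dollars per additional year of experience
- Model B: β₁ = 1.0611 → predicted salary rises 1.0611 thousand dollars per additional year of experience
- |3.8123| > |1.0611| → Model A shows the stronger marginal effect

Note: The two samples could reflect different populations, time periods, or measurement quality.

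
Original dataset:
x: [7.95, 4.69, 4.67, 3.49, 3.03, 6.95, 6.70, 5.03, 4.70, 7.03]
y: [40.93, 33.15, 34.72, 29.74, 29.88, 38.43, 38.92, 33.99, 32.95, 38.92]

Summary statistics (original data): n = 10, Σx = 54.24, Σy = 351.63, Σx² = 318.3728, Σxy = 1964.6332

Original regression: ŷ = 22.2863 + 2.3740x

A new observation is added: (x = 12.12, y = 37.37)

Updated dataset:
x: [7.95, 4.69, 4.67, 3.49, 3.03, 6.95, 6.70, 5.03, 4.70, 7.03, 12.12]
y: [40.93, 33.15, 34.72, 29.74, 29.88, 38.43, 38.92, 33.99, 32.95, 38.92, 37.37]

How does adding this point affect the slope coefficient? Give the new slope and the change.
Adding the point moves β₁ from 2.3740 to 1.0907, i.e. it decreases by 1.2833 (-54.1%).

x = 12.12 lies well outside the original x-range [3.03, 7.95] (x̄ ≈ 5.42), so this observation has high leverage and can move the slope substantially.

Step 1: Update the sums with the new point (n goes from 10 to 11)
Σx  = 54.24 + 12.12 = 66.36
Σy  = 351.63 + 37.37 = 389.00
Σx² = 318.3728 + 12.12² = 318.3728 + 146.8944 = 465.2672
Σxy = 1964.6332 + 12.12×37.37 = 1964.6332 + 452.9244 = 2417.5576

Step 2: Recompute the slope with b₁ = (nΣxy − ΣxΣy) / (nΣx² − (Σx)²)
Numerator   = 11×2417.5576 − 66.36×389.00 = 26593.1336 − 25814.0400 = 779.0936
Denominator = 11×465.2672 − 66.36² = 5117.9392 − 4403.6496 = 714.2896
b₁(new) = 779.0936 / 714.2896 = 1.0907

(Same formula on the original sums: (10×1964.6332 − 54.24×351.63) / (10×318.3728 − 54.24²) = 573.9208 / 241.7504 = 2.3740, matching the given fit.)

Step 3: Change in slope
Δβ₁ = 1.0907 − 2.3740 = -1.2833
Relative change = -1.2833 / 2.3740 × 100% = -54.1%
→ the slope decreases when the point is added.

A high-leverage point only changes the slope if it is off the original line; here y = 37.37 is below the original trend, so the slope decreases.
In practice: refit with and without it and report both if conclusions differ; investigate whether it comes from the same population as the rest of the sample.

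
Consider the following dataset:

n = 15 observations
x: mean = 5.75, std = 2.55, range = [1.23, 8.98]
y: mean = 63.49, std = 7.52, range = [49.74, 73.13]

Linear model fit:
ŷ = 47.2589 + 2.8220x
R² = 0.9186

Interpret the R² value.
About 91.86% of the variability in y is accounted for by the regression on x (R² = 0.9186) — a strong linear fit.

The coefficient of determination R² is the fraction of the total variation in y that the fitted line accounts for.

Here R² = 0.9186:
- Explained: 91.86% of the variation in y
- Unexplained (residual): 100% − 91.86% = 8.14%
- Rule of thumb (below 0.3 weak; 0.3 to below 0.7 moderate; 0.7 and above strong) → strong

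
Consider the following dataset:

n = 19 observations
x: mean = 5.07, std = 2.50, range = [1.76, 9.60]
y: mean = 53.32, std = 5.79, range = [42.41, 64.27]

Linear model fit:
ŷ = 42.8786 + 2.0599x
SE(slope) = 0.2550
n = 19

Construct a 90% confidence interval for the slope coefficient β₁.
The 90% CI for β₁ is (1.6163, 2.5035)

Confidence interval for the slope:

The 90% CI for β₁ is: β̂₁ ± t*(α/2, n-2) × SE(β̂₁)

Step 1: Find critical t-value
- Confidence level = 0.9
- Degrees of freedom = n - 2 = 19 - 2 = 17
- t*(α/2, 17) = 1.7396

Step 2: Calculate margin of error
Margin = 1.7396 × 0.2550 = 0.4436

Step 3: Construct interval
CI = 2.0599 ± 0.4436
CI = (1.6163, 2.5035)

Interpretation: We are 90% confident that the true slope β₁ lies between 1.6163 and 2.5035.
Since 0 is outside the interval, a two-sided test at α = 0.10 would reject H₀: β₁ = 0.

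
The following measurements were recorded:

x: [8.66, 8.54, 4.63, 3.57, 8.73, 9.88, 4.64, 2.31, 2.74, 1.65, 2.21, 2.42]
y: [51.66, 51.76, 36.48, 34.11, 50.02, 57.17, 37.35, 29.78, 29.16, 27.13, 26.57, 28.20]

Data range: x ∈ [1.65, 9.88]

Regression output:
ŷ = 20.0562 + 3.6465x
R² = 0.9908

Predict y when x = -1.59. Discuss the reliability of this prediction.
ŷ = 14.2583 (extrapolation — x = -1.59 lies outside [1.65, 9.88], so reliability is low).

Prediction calculation:
ŷ = 20.0562 + 3.6465 × (-1.59)
ŷ = 14.2583

Reliability:
- Data range: x ∈ [1.65, 9.88]
- Prediction point: x = -1.59 is 3.24 units below the observed range → this is EXTRAPOLATION, not interpolation

Why that matters here:
- The linear relationship may not hold outside the observed range
- There are no observations near this x to validate the fitted line there

The R² = 0.9908 only validates the fit within [1.65, 9.88]; treat ŷ = 14.2583 with caution.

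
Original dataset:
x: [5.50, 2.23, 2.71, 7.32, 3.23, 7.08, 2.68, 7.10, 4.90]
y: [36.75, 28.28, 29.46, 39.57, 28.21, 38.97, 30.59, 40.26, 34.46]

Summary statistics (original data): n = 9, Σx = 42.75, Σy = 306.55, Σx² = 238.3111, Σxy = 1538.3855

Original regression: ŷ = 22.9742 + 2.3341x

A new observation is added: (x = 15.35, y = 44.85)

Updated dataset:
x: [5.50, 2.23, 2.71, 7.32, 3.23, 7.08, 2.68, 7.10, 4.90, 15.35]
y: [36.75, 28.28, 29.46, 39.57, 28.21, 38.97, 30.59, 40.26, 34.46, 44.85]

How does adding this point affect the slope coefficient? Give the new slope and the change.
New slope β₁ = 1.3580 versus 2.3341 before: a change of -0.9761 (-41.8%).

x = 15.35 lies well outside the original x-range [2.23, 7.32] (x̄ ≈ 4.75), so this observation has high leverage and can move the slope substantially.

Step 1: Update the sums with the new point (n goes from 9 to 10)
Σx  = 42.75 + 15.35 = 58.10
Σy  = 306.55 + 44.85 = 351.40
Σx² = 238.3111 + 15.35² = 238.3111 + 235.6225 = 473.9336
Σxy = 1538.3855 + 15.35×44.85 = 1538.3855 + 688.4475 = 2226.8330

Step 2: Recompute the slope with b₁ = (nΣxy − ΣxΣy) / (nΣx² − (Σx)²)
Numerator   = 10×2226.8330 − 58.10×351.40 = 22268.3300 − 20416.3400 = 1851.9900
Denominator = 10×473.9336 − 58.10² = 4739.3360 − 3375.6100 = 1363.7260
b₁(new) = 1851.9900 / 1363.7260 = 1.3580

(Same formula on the original sums: (9×1538.3855 − 42.75×306.55) / (9×238.3111 − 42.75²) = 740.4570 / 317.2374 = 2.3341, matching the given fit.)

Step 3: Change in slope
Δβ₁ = 1.3580 − 2.3341 = -0.9761
Relative change = -0.9761 / 2.3341 × 100% = -41.8%
→ the slope decreases when the point is added.

A high-leverage point only changes the slope if it is off the original line; here y = 44.85 is below the original trend, so the slope decreases.
In practice: examine leverage (hᵢ) and Cook's distance rather than deleting it automatically.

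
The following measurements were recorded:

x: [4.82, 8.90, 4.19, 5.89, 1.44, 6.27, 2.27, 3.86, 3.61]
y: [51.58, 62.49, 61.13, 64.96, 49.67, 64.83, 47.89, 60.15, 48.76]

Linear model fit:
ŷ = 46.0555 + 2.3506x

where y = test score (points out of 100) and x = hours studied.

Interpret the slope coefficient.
For each additional hour of study time, predicted test score increases by approximately 2.3506 points.

The slope β₁ = 2.3506 gives the rate at which the fitted test score changes with study time.

Interpretation:
- Study time up by 1 hour → predicted test score increases by 2.3506 points
- The effect is assumed constant over the observed range of x (linearity)
- The sign (+) gives the direction; the magnitude 2.3506 gives the size of the effect per hour

(β₀ = 46.0555 is the fitted value at x = 0 and is not part of the slope interpretation.)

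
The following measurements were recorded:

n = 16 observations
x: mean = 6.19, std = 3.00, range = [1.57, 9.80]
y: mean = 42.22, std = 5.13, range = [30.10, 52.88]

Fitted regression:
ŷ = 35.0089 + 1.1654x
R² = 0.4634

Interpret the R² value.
About 46.34% of the variability in y is accounted for by the regression on x (R² = 0.4634) — a moderate linear fit.

The coefficient of determination R² is the fraction of the total variation in y that the fitted line accounts for.

Here R² = 0.4634:
- Explained: 46.34% of the variation in y
- Unexplained (residual): 100% − 46.34% = 53.66%
- Rule of thumb (below 0.3 weak; 0.3 to below 0.7 moderate; 0.7 and above strong) → moderate

Equivalently, for simple linear regression R² = r², so |r| = √0.4634 ≈ 0.6807.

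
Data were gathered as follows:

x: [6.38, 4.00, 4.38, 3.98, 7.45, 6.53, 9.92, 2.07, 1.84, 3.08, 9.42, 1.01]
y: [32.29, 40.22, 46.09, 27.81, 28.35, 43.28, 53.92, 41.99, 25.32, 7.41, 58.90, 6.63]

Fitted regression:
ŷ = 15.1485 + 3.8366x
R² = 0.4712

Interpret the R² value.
About 47.12% of the variability in y is accounted for by the regression on x (R² = 0.4712) — a moderate linear fit.

R² (coefficient of determination) measures the proportion of variance in y explained by the regression model.

Here R² = 0.4712:
- Explained: 47.12% of the variation in y
- Unexplained (residual): 100% − 47.12% = 52.88%
- Rule of thumb (below 0.3 weak; 0.3 to below 0.7 moderate; 0.7 and above strong) → moderate

Equivalently, for simple linear regression R² = r², so |r| = √0.4712 ≈ 0.6864.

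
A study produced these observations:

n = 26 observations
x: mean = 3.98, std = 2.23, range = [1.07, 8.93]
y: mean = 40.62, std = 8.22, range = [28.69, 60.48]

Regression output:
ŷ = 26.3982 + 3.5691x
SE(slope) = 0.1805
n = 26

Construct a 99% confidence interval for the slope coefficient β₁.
The 99% CI for β₁ is (3.0643, 4.0739)

Confidence interval for the slope:

The 99% CI for β₁ is: β̂₁ ± t*(α/2, n-2) × SE(β̂₁)

Step 1: Find critical t-value
- Confidence level = 0.99
- Degrees of freedom = n - 2 = 26 - 2 = 24
- t*(α/2, 24) = 2.7969

Step 2: Calculate margin of error
Margin = 2.7969 × 0.1805 = 0.5048

Step 3: Construct interval
CI = 3.5691 ± 0.5048
CI = (3.0643, 4.0739)

Interpretation: We are 99% confident that the true slope β₁ lies between 3.0643 and 4.0739.
Both endpoints are positive, so the data support a genuinely positive slope at this confidence level.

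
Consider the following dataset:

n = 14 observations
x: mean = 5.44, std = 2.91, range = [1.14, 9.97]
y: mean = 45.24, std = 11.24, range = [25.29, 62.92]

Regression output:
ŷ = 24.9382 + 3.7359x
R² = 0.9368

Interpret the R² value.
The model explains 93.68% of the variance in y (R² = 0.9368), leaving 6.32% unexplained; the fit is strong.

The coefficient of determination R² is the fraction of the total variation in y that the fitted line accounts for.

Here R² = 0.9368:
- Explained: 93.68% of the variation in y
- Unexplained (residual): 100% − 93.68% = 6.32%
- Rule of thumb (below 0.3 weak; 0.3 to below 0.7 moderate; 0.7 and above strong) → strong

Note: R² says nothing about causation, and a high R² does not by itself mean the linear form is appropriate — check the residuals.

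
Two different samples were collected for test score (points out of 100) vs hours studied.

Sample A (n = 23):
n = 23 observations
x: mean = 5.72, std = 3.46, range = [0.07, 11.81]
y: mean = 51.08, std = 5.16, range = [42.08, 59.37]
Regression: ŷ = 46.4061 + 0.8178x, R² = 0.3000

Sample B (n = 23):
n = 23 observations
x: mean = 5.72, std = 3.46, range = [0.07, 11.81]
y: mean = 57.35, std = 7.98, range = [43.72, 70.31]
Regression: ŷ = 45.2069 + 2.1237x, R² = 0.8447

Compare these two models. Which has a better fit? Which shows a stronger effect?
Model B has the better fit (R² = 0.8447 vs 0.3000). Model B shows the stronger effect (|β₁| = 2.1237 vs 0.8178).

Model Comparison:

Fit — compare R²:
- Model A: R² = 0.3000 → 30.00% of variance in test score explained
- Model B: R² = 0.8447 → 84.47% of variance in test score explained
- 0.8447 > 0.3000 → Model B has the better fit

Effect size (slope magnitude):
- Model A: β₁ = 0.8178 → predicted test score rises 0.8178 points per additional hour of study time
- Model B: β₁ = 2.1237 → predicted test score rises 2.1237 points per additional hour of study time
- |0.8178| < |2.1237| → Model B shows the stronger marginal effect

Note: A steeper slope doesn't make a better model if the scatter around the line is large.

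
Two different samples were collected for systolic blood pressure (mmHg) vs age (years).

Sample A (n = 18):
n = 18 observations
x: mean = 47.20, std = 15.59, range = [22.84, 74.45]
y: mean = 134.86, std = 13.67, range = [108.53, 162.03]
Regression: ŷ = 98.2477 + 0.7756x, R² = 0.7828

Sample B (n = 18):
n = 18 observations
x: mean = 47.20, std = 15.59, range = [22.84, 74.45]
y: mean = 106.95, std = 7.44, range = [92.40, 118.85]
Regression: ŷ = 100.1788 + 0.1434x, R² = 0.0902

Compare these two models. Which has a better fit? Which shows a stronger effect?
Model A has the better fit (R² = 0.7828 vs 0.0902). Model A shows the stronger effect (|β₁| = 0.7756 vs 0.1434).

Model Comparison:

Fit — compare R²:
- Model A: R² = 0.7828 → 78.28% of variance in blood pressure explained
- Model B: R² = 0.0902 → 9.02% of variance in blood pressure explained
- 0.7828 > 0.0902 → Model A has the better fit

Strength of effect — compare |β₁|:
- Model A: β₁ = 0.7756 → predicted blood pressure rises 0.7756 mmHg per additional year of age
- Model B: β₁ = 0.1434 → predicted blood pressure rises 0.1434 mmHg per additional year of age
- |0.7756| > |0.1434| → Model A shows the stronger marginal effect

Note: R² measures how tightly points cluster around the line; β₁ measures how steep the line is — they answer different questions.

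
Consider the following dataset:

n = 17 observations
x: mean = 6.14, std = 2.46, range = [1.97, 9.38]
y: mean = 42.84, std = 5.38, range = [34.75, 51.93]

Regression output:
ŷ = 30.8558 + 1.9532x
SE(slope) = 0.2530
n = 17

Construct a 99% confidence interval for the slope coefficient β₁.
The 99% CI for β₁ is (1.2077, 2.6987)

Confidence interval for the slope:

The 99% CI for β₁ is: β̂₁ ± t*(α/2, n-2) × SE(β̂₁)

Step 1: Find critical t-value
- Confidence level = 0.99
- Degrees of freedom = n - 2 = 17 - 2 = 15
- t*(α/2, 15) = 2.9467

Step 2: Calculate margin of error
Margin = 2.9467 × 0.2530 = 0.7455

Step 3: Construct interval
CI = 1.9532 ± 0.7455
CI = (1.2077, 2.6987)

Interpretation: intervals built this way capture the true β₁ in 99% of repeated samples; here the plausible range for the per-unit effect of x on y is 1.2077 to 2.6987.
Since 0 is outside the interval, a two-sided test at α = 0.01 would reject H₀: β₁ = 0.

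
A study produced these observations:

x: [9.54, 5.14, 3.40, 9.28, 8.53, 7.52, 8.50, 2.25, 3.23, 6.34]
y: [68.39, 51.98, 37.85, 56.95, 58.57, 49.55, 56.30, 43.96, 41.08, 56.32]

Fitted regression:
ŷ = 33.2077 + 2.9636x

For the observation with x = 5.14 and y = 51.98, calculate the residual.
Residual = 3.5394

The residual is the difference between the actual value and the predicted value:

Residual = y - ŷ

Step 1: Calculate predicted value
ŷ = 33.2077 + 2.9636 × 5.14
ŷ = 48.4406

Step 2: Calculate residual
Residual = 51.98 - 48.4406
Residual = 3.5394

Interpretation: the model underestimates the actual value by 3.5394 at this point (positive residual → observation lies above the fitted line).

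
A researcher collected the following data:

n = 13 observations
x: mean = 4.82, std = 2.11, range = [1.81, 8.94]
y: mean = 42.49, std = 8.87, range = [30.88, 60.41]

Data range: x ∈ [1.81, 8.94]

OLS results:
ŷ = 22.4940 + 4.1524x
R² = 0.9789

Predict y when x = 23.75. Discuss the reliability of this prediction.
The equation gives ŷ = 121.1135; however x = 23.75 is 14.81 units above the observed range, so this extrapolated value should not be trusted.

Prediction calculation:
ŷ = 22.4940 + 4.1524 × 23.75
ŷ = 121.1135

Reliability:
- Data range: x ∈ [1.81, 8.94]
- Prediction point: x = 23.75 is 14.81 units above the observed range → this is EXTRAPOLATION, not interpolation

Why that matters here:
- The standard error of prediction grows with (x − x̄)², and x = 23.75 is far from x̄ = 4.82
- Real relationships often flatten, saturate, or turn nonlinear at extremes

A defensible statement: 'if the linear trend continued to x = 23.75, y would be about 121.1135' — the premise is untested.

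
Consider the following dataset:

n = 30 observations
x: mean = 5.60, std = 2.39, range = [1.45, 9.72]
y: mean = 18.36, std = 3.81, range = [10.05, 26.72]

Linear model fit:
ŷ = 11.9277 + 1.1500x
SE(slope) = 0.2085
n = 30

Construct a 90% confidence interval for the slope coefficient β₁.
The 90% CI for β₁ is (0.7953, 1.5047)

Confidence interval for the slope:

The 90% CI for β₁ is: β̂₁ ± t*(α/2, n-2) × SE(β̂₁)

Step 1: Find critical t-value
- Confidence level = 0.9
- Degrees of freedom = n - 2 = 30 - 2 = 28
- t*(α/2, 28) = 1.7011

Step 2: Calculate margin of error
Margin = 1.7011 × 0.2085 = 0.3547

Step 3: Construct interval
CI = 1.1500 ± 0.3547
CI = (0.7953, 1.5047)

Interpretation: We are 90% confident that the true slope β₁ lies between 0.7953 and 1.5047.
Both endpoints are positive, so the data support a genuinely positive slope at this confidence level.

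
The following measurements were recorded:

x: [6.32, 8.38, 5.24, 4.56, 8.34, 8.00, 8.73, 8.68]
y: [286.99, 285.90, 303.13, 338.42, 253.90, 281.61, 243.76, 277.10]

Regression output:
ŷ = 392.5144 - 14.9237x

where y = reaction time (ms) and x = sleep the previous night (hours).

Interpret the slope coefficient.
For each additional hour of sleep, predicted reaction time decreases by approximately 14.9237 ms.

β₁ = -14.9237 is the change in predicted reaction time (ms) per additional hour of sleep.

Interpretation:
- Sleep up by 1 hour → predicted reaction time decreases by 14.9237 ms
- This is a linear approximation: the same per-unit change is assumed across the whole observed x range

The intercept β₀ = 392.5144 is the predicted reaction time when sleep = 0; since the smallest observed x is 4.56, this is an extrapolation and mainly anchors the line.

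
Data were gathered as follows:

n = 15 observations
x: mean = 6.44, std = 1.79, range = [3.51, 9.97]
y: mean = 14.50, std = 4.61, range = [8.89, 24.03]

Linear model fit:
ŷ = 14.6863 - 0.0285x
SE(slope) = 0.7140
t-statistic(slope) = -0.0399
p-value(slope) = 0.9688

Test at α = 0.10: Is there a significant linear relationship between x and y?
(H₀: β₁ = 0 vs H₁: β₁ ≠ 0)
Since p-value = 0.9688 ≥ α = 0.10, fail to reject H₀ — the slope is not significantly different from 0.

Hypothesis test for the slope coefficient:

H₀: β₁ = 0 (no linear relationship)
H₁: β₁ ≠ 0 (linear relationship exists)

Test statistic: t = β̂₁ / SE(β̂₁) = -0.0285 / 0.7140 = -0.0399

With df = 13, the two-sided p-value for |t| = 0.0399 is 0.9688.

Decision rule: reject H₀ if p-value < α.
p-value = 0.9688 ≥ α = 0.10 → fail to reject H₀.

There is not sufficient evidence at the 10% significance level to conclude that a linear relationship exists between x and y.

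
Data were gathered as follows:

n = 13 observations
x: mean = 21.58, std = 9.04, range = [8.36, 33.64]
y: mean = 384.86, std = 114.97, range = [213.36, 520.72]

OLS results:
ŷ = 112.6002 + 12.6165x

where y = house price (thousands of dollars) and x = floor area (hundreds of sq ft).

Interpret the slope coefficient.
An increase of one hundred sq ft in floor area is associated with a 12.6165 thousand dollars increase in predicted house price.

The slope coefficient β₁ = 12.6165 represents the marginal effect of floor area on house price.

Interpretation:
- Floor area up by 1 hundred sq ft → predicted house price increases by 12.6165 thousand dollars
- The effect is assumed constant over the observed range of x (linearity)

The intercept β₀ = 112.6002 is the predicted house price when floor area = 0; since the smallest observed x is 8.36, this is an extrapolation and mainly anchors the line.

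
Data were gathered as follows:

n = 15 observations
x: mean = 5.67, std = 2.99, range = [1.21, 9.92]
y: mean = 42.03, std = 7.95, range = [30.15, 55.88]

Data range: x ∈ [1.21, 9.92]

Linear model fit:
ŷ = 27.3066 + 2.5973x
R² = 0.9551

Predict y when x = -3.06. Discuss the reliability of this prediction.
ŷ = 19.3589 (extrapolation — x = -3.06 lies outside [1.21, 9.92], so reliability is low).

Prediction calculation:
ŷ = 27.3066 + 2.5973 × (-3.06)
ŷ = 19.3589

Reliability:
- Data range: x ∈ [1.21, 9.92]
- Prediction point: x = -3.06 is 4.27 units below the observed range → this is EXTRAPOLATION, not interpolation

Why that matters here:
- Real relationships often flatten, saturate, or turn nonlinear at extremes
- The standard error of prediction grows with (x − x̄)², and x = -3.06 is far from x̄ = 5.67

A defensible statement: 'if the linear trend continued to x = -3.06, y would be about 19.3589' — the premise is untested.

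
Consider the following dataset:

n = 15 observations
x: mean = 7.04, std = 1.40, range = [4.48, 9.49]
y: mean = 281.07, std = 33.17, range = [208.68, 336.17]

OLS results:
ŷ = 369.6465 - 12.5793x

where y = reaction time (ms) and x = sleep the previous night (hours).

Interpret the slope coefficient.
For each additional hour of sleep, predicted reaction time decreases by approximately 12.5793 ms.

The slope coefficient β₁ = -12.5793 represents the marginal effect of sleep on reaction time.

Interpretation:
- Sleep up by 1 hour → predicted reaction time decreases by 12.5793 ms
- This is a linear approximation: the same per-unit change is assumed across the whole observed x range
- The slope describes association in these data, not necessarily a causal effect

The intercept β₀ = 369.6465 is the predicted reaction time when sleep = 0; since the smallest observed x is 4.48, this is an extrapolation and mainly anchors the line.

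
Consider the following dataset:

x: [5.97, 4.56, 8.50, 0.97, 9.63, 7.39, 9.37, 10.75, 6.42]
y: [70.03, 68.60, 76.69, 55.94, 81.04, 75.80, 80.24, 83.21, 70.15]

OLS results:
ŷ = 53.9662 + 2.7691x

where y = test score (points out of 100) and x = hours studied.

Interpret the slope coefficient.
For each additional hour of study time, predicted test score increases by approximately 2.7691 points.

The slope coefficient β₁ = 2.7691 represents the marginal effect of study time on test score.

Interpretation:
- Study time up by 1 hour → predicted test score increases by 2.7691 points
- This is a linear approximation: the same per-unit change is assumed across the whole observed x range

(β₀ = 53.9662 is the fitted value at x = 0 and is not part of the slope interpretation.)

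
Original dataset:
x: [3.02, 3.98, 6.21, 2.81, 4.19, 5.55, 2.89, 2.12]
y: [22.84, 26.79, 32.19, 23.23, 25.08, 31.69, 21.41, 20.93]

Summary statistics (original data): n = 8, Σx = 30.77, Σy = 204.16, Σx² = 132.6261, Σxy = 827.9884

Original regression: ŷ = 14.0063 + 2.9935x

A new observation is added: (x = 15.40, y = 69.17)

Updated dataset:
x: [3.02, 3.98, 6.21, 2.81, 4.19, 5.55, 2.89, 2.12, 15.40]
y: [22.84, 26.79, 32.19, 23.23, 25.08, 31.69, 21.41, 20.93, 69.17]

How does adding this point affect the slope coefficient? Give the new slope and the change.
The slope changes from 2.9935 to 3.6937 (change of +0.7002, or +23.4%).

x = 15.40 lies well outside the original x-range [2.12, 6.21] (x̄ ≈ 3.85), so this observation has high leverage and can move the slope substantially.

Step 1: Update the sums with the new point (n goes from 8 to 9)
Σx  = 30.77 + 15.40 = 46.17
Σy  = 204.16 + 69.17 = 273.33
Σx² = 132.6261 + 15.40² = 132.6261 + 237.1600 = 369.7861
Σxy = 827.9884 + 15.40×69.17 = 827.9884 + 1065.2180 = 1893.2064

Step 2: Recompute the slope with b₁ = (nΣxy − ΣxΣy) / (nΣx² − (Σx)²)
Numerator   = 9×1893.2064 − 46.17×273.33 = 17038.8576 − 12619.6461 = 4419.2115
Denominator = 9×369.7861 − 46.17² = 3328.0749 − 2131.6689 = 1196.4060
b₁(new) = 4419.2115 / 1196.4060 = 3.6937

(Same formula on the original sums: (8×827.9884 − 30.77×204.16) / (8×132.6261 − 30.77²) = 341.9040 / 114.2159 = 2.9935, matching the given fit.)

Step 3: Change in slope
Δβ₁ = 3.6937 − 2.9935 = +0.7002
Relative change = +0.7002 / 2.9935 × 100% = +23.4%
→ the slope increases when the point is added.

Because the point sits above the extension of the original line at a high-leverage x, it tilts the fit up.
In practice: refit with and without it and report both if conclusions differ; investigate whether it comes from the same population as the rest of the sample.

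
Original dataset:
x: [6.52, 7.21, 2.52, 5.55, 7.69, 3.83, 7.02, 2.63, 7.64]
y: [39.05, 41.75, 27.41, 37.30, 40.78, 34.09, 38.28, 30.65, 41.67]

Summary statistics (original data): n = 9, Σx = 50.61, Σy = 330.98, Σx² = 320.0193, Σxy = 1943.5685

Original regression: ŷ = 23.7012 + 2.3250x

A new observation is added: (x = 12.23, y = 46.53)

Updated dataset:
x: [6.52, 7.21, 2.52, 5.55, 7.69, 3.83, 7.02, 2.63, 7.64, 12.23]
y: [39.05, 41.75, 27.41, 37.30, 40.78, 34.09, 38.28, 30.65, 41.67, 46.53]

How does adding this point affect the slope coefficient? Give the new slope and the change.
The slope changes from 2.3250 to 1.8788 (change of -0.4462, or -19.2%).

x = 12.23 lies well outside the original x-range [2.52, 7.69] (x̄ ≈ 5.62), so this observation has high leverage and can move the slope substantially.

Step 1: Update the sums with the new point (n goes from 9 to 10)
Σx  = 50.61 + 12.23 = 62.84
Σy  = 330.98 + 46.53 = 377.51
Σx² = 320.0193 + 12.23² = 320.0193 + 149.5729 = 469.5922
Σxy = 1943.5685 + 12.23×46.53 = 1943.5685 + 569.0619 = 2512.6304

Step 2: Recompute the slope with b₁ = (nΣxy − ΣxΣy) / (nΣx² − (Σx)²)
Numerator   = 10×2512.6304 − 62.84×377.51 = 25126.3040 − 23722.7284 = 1403.5756
Denominator = 10×469.5922 − 62.84² = 4695.9220 − 3948.8656 = 747.0564
b₁(new) = 1403.5756 / 747.0564 = 1.8788

(Same formula on the original sums: (9×1943.5685 − 50.61×330.98) / (9×320.0193 − 50.61²) = 741.2187 / 318.8016 = 2.3250, matching the given fit.)

Step 3: Change in slope
Δβ₁ = 1.8788 − 2.3250 = -0.4462
Relative change = -0.4462 / 2.3250 × 100% = -19.2%
→ the slope decreases when the point is added.

Because the point sits below the extension of the original line at a high-leverage x, it tilts the fit down.
In practice: check such a point for data-entry or measurement error; examine leverage (hᵢ) and Cook's distance rather than deleting it automatically.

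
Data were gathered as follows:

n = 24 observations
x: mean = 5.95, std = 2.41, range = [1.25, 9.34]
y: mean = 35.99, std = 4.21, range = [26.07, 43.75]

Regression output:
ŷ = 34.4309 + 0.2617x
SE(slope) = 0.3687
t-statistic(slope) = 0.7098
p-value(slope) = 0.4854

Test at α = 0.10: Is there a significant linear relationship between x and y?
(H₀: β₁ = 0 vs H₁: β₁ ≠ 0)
Fail to reject H₀: p-value = 0.4854 ≥ α = 0.10. The linear relationship is not significant at the 10% level.

Hypothesis test for the slope coefficient:

H₀: β₁ = 0 (no linear relationship)
H₁: β₁ ≠ 0 (linear relationship exists)

Test statistic: t = β̂₁ / SE(β̂₁) = 0.2617 / 0.3687 = 0.7098

The p-value (0.4854) is the probability, under H₀, of a t-statistic at least as extreme as |t| = 0.7098 (two-sided, df = n − 2 = 22).

Decision rule: reject H₀ if p-value < α.
p-value = 0.4854 ≥ α = 0.10 → fail to reject H₀.

There is not sufficient evidence at the 10% significance level to conclude that a linear relationship exists between x and y.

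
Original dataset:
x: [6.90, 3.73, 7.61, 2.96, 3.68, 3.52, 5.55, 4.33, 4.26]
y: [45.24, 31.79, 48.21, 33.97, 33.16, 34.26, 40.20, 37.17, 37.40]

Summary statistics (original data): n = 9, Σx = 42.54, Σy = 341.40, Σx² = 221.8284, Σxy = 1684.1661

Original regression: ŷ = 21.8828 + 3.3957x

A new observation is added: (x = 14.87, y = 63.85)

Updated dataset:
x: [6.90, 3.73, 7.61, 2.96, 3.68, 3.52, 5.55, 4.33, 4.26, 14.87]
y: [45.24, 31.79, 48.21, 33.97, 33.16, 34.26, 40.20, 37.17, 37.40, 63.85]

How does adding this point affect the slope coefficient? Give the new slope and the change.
Adding the point moves β₁ from 3.3957 to 2.7090, i.e. it decreases by 0.6867 (-20.2%).

x = 14.87 lies well outside the original x-range [2.96, 7.61] (x̄ ≈ 4.73), so this observation has high leverage and can move the slope substantially.

Step 1: Update the sums with the new point (n goes from 9 to 10)
Σx  = 42.54 + 14.87 = 57.41
Σy  = 341.40 + 63.85 = 405.25
Σx² = 221.8284 + 14.87² = 221.8284 + 221.1169 = 442.9453
Σxy = 1684.1661 + 14.87×63.85 = 1684.1661 + 949.4495 = 2633.6156

Step 2: Recompute the slope with b₁ = (nΣxy − ΣxΣy) / (nΣx² − (Σx)²)
Numerator   = 10×2633.6156 − 57.41×405.25 = 26336.1560 − 23265.4025 = 3070.7535
Denominator = 10×442.9453 − 57.41² = 4429.4530 − 3295.9081 = 1133.5449
b₁(new) = 3070.7535 / 1133.5449 = 2.7090

(Same formula on the original sums: (9×1684.1661 − 42.54×341.40) / (9×221.8284 − 42.54²) = 634.3389 / 186.8040 = 3.3957, matching the given fit.)

Step 3: Change in slope
Δβ₁ = 2.7090 − 3.3957 = -0.6867
Relative change = -0.6867 / 3.3957 × 100% = -20.2%
→ the slope decreases when the point is added.

Because the point sits below the extension of the original line at a high-leverage x, it tilts the fit down.
In practice: refit with and without it and report both if conclusions differ.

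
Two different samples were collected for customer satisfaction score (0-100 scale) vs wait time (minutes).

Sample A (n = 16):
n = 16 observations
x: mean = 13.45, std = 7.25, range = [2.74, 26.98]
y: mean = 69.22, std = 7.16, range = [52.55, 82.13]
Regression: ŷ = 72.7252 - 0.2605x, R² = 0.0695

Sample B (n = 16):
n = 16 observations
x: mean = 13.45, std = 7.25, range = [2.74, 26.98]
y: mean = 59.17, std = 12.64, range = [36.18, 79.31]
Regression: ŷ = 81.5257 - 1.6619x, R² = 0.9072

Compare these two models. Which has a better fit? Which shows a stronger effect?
Model B has the better fit (R² = 0.9072 vs 0.0695). Model B shows the stronger effect (|β₁| = 1.6619 vs 0.2605).

Model Comparison:

Goodness of fit (R²):
- Model A: R² = 0.0695 → 6.95% of variance in satisfaction score explained
- Model B: R² = 0.9072 → 90.72% of variance in satisfaction score explained
- 0.9072 > 0.0695 → Model B has the better fit

Which has the larger per-minute effect? (|β₁|)
- Model A: β₁ = -0.2605 → predicted satisfaction score falls 0.2605 points per additional minute of wait time
- Model B: β₁ = -1.6619 → predicted satisfaction score falls 1.6619 points per additional minute of wait time
- |-0.2605| < |-1.6619| → Model B shows the stronger marginal effect

Notes:
- A steeper slope doesn't make a better model if the scatter around the line is large.
- R² measures how tightly points cluster around the line; β₁ measures how steep the line is — they answer different questions.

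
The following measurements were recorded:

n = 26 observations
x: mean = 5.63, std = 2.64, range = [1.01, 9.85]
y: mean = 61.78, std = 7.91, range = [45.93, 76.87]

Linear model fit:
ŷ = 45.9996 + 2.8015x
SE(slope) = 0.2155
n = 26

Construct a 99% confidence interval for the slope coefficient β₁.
The 99% CI for β₁ is (2.1988, 3.4042)

Confidence interval for the slope:

The 99% CI for β₁ is: β̂₁ ± t*(α/2, n-2) × SE(β̂₁)

Step 1: Find critical t-value
- Confidence level = 0.99
- Degrees of freedom = n - 2 = 26 - 2 = 24
- t*(α/2, 24) = 2.7969

Step 2: Calculate margin of error
Margin = 2.7969 × 0.2155 = 0.6027

Step 3: Construct interval
CI = 2.8015 ± 0.6027
CI = (2.1988, 3.4042)

Interpretation: each one-unit increase in x is associated with a change in mean y of between 2.1988 and 3.4042, with 99% confidence.
The interval does not include 0, suggesting a significant linear relationship.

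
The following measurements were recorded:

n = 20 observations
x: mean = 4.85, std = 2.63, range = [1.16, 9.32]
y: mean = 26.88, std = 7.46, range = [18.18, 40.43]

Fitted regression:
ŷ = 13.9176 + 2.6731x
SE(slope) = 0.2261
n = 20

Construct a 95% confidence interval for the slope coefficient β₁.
The 95% CI for β₁ is (2.1981, 3.1481)

Confidence interval for the slope:

The 95% CI for β₁ is: β̂₁ ± t*(α/2, n-2) × SE(β̂₁)

Step 1: Find critical t-value
- Confidence level = 0.95
- Degrees of freedom = n - 2 = 20 - 2 = 18
- t*(α/2, 18) = 2.1009

Step 2: Calculate margin of error
Margin = 2.1009 × 0.2261 = 0.4750

Step 3: Construct interval
CI = 2.6731 ± 0.4750
CI = (2.1981, 3.1481)

Interpretation: each one-unit increase in x is associated with a change in mean y of between 2.1981 and 3.1481, with 95% confidence.
Both endpoints are positive, so the data support a genuinely positive slope at this confidence level.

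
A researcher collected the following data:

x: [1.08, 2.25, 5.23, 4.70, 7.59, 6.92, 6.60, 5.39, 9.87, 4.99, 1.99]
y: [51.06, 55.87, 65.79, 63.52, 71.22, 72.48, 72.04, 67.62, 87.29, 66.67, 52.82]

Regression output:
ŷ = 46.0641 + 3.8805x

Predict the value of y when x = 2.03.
ŷ = 53.9415

To predict y for x = 2.03, substitute into the regression equation:

ŷ = 46.0641 + 3.8805 × 2.03
ŷ = 46.0641 + 7.8774
ŷ = 53.9415

This is a point prediction; actual observations scatter around it by roughly the residual standard deviation.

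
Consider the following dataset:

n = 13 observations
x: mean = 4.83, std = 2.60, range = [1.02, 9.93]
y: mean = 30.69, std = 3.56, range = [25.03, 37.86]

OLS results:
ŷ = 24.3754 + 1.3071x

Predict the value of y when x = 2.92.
ŷ = 28.1921

x = 2.92 lies inside the observed range [1.02, 9.93], so the fitted equation applies directly:

ŷ = 24.3754 + 1.3071 × 2.92
ŷ = 24.3754 + 3.8167
ŷ = 28.1921

This is the fitted mean response at that x — an individual observation would come with a wider prediction interval.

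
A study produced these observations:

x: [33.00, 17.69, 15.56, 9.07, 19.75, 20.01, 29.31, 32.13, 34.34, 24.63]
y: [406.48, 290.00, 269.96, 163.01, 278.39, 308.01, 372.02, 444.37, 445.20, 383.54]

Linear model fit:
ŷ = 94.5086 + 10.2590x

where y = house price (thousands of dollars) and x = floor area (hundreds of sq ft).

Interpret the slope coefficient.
For each additional hundred sq ft of floor area, predicted house price increases by approximately 10.2590 thousand dollars.

The slope β₁ = 10.2590 gives the rate at which the fitted house price changes with floor area.

Interpretation:
- Floor area up by 1 hundred sq ft → predicted house price increases by 10.2590 thousand dollars
- This is a linear approximation: the same per-unit change is assumed across the whole observed x range

(β₀ = 94.5086 is the fitted value at x = 0 and is not part of the slope interpretation.)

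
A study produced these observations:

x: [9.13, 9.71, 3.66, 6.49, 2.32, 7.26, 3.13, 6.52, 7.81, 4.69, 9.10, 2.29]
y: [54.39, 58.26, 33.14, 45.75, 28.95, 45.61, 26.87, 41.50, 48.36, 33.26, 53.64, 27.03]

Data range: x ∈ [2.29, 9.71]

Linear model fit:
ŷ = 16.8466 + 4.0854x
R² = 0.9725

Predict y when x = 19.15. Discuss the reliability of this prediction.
The equation gives ŷ = 95.0820; however x = 19.15 is 9.44 units above the observed range, so this extrapolated value should not be trusted.

Prediction calculation:
ŷ = 16.8466 + 4.0854 × 19.15
ŷ = 95.0820

Reliability:
- Data range: x ∈ [2.29, 9.71]
- Prediction point: x = 19.15 is 9.44 units above the observed range → this is EXTRAPOLATION, not interpolation

Why that matters here:
- R² describes fit only over the sampled x values; it says nothing about behaviour beyond them
- Real relationships often flatten, saturate, or turn nonlinear at extremes

The R² = 0.9725 only validates the fit within [2.29, 9.71]; treat ŷ = 95.0820 with caution.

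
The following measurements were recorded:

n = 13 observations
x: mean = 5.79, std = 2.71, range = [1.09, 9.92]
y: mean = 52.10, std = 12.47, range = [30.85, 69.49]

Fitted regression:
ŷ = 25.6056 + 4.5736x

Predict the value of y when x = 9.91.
ŷ = 70.9300

To predict y for x = 9.91, substitute into the regression equation:

ŷ = 25.6056 + 4.5736 × 9.91
ŷ = 25.6056 + 45.3244
ŷ = 70.9300

This is a point prediction; actual observations scatter around it by roughly the residual standard deviation.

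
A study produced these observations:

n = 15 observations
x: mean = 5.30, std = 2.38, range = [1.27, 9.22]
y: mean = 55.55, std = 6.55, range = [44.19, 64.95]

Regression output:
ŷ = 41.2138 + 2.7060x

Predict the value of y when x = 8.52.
ŷ = 64.2689

To predict y for x = 8.52, substitute into the regression equation:

ŷ = 41.2138 + 2.7060 × 8.52
ŷ = 41.2138 + 23.0551
ŷ = 64.2689

This is the fitted mean response at that x — an individual observation would come with a wider prediction interval.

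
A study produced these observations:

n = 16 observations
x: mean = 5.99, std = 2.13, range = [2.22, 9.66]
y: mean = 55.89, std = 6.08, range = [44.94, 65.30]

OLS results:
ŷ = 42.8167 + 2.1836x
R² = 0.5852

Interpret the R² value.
About 58.52% of the variability in y is accounted for by the regression on x (R² = 0.5852) — a moderate linear fit.

The coefficient of determination R² is the fraction of the total variation in y that the fitted line accounts for.

Here R² = 0.5852:
- Explained: 58.52% of the variation in y
- Unexplained (residual): 100% − 58.52% = 41.48%
- Rule of thumb (below 0.3 weak; 0.3 to below 0.7 moderate; 0.7 and above strong) → moderate

Calculation: R² = 1 − (SS_res / SS_tot), where SS_res is the sum of squared residuals and SS_tot the total sum of squares.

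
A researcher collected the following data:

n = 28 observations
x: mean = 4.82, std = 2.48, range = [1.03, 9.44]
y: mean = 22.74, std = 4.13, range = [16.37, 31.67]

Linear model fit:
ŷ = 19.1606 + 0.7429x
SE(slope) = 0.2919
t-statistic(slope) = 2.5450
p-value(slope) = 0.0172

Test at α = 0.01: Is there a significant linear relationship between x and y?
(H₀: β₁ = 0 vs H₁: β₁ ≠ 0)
Fail to reject H₀: p-value = 0.0172 ≥ α = 0.01. The linear relationship is not significant at the 1% level.

Hypothesis test for the slope coefficient:

H₀: β₁ = 0 (no linear relationship)
H₁: β₁ ≠ 0 (linear relationship exists)

Test statistic: t = β̂₁ / SE(β̂₁) = 0.7429 / 0.2919 = 2.5450

The p-value (0.0172) is the probability, under H₀, of a t-statistic at least as extreme as |t| = 2.5450 (two-sided, df = n − 2 = 26).

Decision rule: reject H₀ if p-value < α.
p-value = 0.0172 ≥ α = 0.01 → fail to reject H₀.

At α = 0.01 the data do not provide convincing evidence of a nonzero slope.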